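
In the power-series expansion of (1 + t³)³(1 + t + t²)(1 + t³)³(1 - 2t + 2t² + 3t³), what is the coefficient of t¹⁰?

55

(1 + t³)³ has coefficients 1,0,0,3,0,0,3,0,0,1 for degrees 0…9.
(1 + t + t²) has coefficients 1,1,1,0,0,0,0,0,0,0,0 for degrees 0…10.
Multiplying by (1 + t³)³ gives running coefficients 1,1,1,3,3,3,3,3,3,1,1 for degrees 0…10.
Finally multiplying by (1 - 2t + 2t² + 3t³), the product of all factors after the first has coefficients 1,-1,1,6,2,6,12,12,12,10,14 for degrees 0…10.
[t¹⁰] = 1·14 + 3·12 + 3·2 + 1·(-1) = 55.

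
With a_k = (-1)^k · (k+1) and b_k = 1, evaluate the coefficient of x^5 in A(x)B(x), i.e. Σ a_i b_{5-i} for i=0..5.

Write out a_i and b_{5-i} for i = 0,…,5 and sum the products.
Σ = 1·1 − 2·1 + 3·1 − 4·1 + 5·1 − 6·1 = -3.

-3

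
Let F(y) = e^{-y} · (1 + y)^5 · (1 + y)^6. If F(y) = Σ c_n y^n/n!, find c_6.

The EGF product rule gives c_6 = Σ_{k_1+k_2+k_3=6} C(6; k_1,k_2,k_3) · ∏ g_i(k_i), where e^{-y} gives (-1)^k; (1+y)^5 gives the falling factorial (5)_k; (1+y)^6 gives the falling factorial (6)_k.
g_1(k) for k = 0…6: 1, -1, 1, -1, 1, -1, 1.
g_2(k) for k = 0…6: 1, 5, 20, 60, 120, 120, 0.
g_3(k) for k = 0…6: 1, 6, 30, 120, 360, 720, 720.
First combine the last two factors: h(k) = Σ_j C(k,j)·g_2(j)·g_3(k−j) for k = 0…6: 1, 11, 110, 990, 7920, 55440, 332640.
c_6 = Σ_k C(6,k)·g_1(k)·h(6−k) = 1·1·332640 + 6·(-1)·55440 + 15·1·7920 + 20·(-1)·990 + 15·1·110 + 6·(-1)·11 + 1·1·1 = 332640 − 332640 + 118800 − 19800 + 1650 − 66 + 1 = 100585.

100585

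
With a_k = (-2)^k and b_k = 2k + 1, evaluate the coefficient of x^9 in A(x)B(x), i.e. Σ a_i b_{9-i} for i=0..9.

-107

This is [x^9] in the product of the two ordinary generating functions.
Σ = 1·19 − 2·17 + 4·15 − 8·13 + 16·11 − 32·9 + 64·7 − 128·5 + 256·3 − 512·1 = -107.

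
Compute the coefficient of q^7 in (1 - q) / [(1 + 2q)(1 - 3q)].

798

Partial fractions give a closed form: a_n = (3/5)·(-2)^n + (2/5)·3^n.
At n = 7: a_7 = 798.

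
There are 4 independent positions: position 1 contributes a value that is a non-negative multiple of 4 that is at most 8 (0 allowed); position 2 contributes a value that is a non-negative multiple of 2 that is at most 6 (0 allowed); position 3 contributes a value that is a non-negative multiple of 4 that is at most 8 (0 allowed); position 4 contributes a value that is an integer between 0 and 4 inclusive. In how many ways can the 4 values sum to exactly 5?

The generating function for the choices is (1 + t^4 + t^8)·(1 + t^2 + t^4 + t^6)·(1 + t^4 + t^8)·(1 + t + t^2 + t^3 + t^4); the count is [t^5].
(1 + t^4 + t^8) has coefficients 1,0,0,0,1,0 for degrees 0…5.
(1 + t^2 + t^4 + t^6) has coefficients 1,0,1,0,1,0 for degrees 0…5.
Multiplying by (1 + t^4 + t^8) gives running coefficients 1,0,1,0,2,0 for degrees 0…5.
Finally multiplying by (1 + t + t^2 + t^3 + t^4), the product of all factors after the first has coefficients 1,1,2,2,4,3 for degrees 0…5.
[t^5] = 1·3 + 1·1 = 4.

4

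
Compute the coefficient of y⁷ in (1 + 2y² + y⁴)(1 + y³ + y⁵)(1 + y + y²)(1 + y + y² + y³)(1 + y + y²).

50

(1 + 2y² + y⁴) has coefficients 1,0,2,0,1 for degrees 0…4.
(1 + y³ + y⁵) has coefficients 1,0,0,1,0,1,0,0 for degrees 0…7.
Multiplying by (1 + y + y²) gives running coefficients 1,1,1,1,1,2,1,1 for degrees 0…7.
Multiplying by (1 + y + y² + y³) gives running coefficients 1,2,3,4,4,5,5,5 for degrees 0…7.
Finally multiplying by (1 + y + y²), the product of all factors after the first has coefficients 1,3,6,9,11,13,14,15 for degrees 0…7.
[y⁷] = 1·15 + 2·13 + 1·9 = 50.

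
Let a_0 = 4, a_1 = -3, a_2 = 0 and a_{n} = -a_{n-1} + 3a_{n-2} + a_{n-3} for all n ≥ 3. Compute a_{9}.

-287

The ordinary generating function has denominator 1 + y - 3y^2 - y^3.
Iterating the recurrence: a_0,…,a_{9} = 4, -3, 0, -5, 2, -17, 18, -67, 104, -287.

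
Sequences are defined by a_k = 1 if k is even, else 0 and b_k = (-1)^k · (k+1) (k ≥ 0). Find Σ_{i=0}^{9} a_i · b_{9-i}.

Write out a_i and b_{9-i} for i = 0,…,9 and sum the products.
Σ = 1·(-10) + 0·9 + 1·(-8) + 0·7 + 1·(-6) + 0·5 + 1·(-4) + 0·3 + 1·(-2) + 0·1 = -30.

-30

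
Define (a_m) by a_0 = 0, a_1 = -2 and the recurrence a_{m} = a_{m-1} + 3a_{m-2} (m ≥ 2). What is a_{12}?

-12320

The ordinary generating function has denominator 1 - z - 3z^2.
Iterating the recurrence: a_0,…,a_{12} = 0, -2, -2, -8, -14, -38, -80, -194, -434, -1016, -2318, -5366, -12320.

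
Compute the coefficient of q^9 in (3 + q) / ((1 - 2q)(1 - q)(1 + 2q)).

The denominator gives the recurrence a_n = a_(n−1) + 4a_(n−2) − 4a_(n−3) for n ≥ 3; the numerator fixes a_0 = 3, a_1 = 4, a_2 = 16.
Iterating: 3, 4, 16, 20, 68, 84, 276, 340, 1108, 1364, so a_9 = 1364.

1364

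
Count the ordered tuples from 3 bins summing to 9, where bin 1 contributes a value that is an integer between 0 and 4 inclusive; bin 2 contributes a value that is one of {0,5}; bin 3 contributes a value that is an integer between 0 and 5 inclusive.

The generating function for the choices is (1 + x + x^2 + x^3 + x^4)·(1 + x^5)·(1 + x + x^2 + x^3 + x^4 + x^5); the count is [x^9].
(1 + x + x^2 + x^3 + x^4) has coefficients 1,1,1,1,1 for degrees 0…4.
(1 + x^5) has coefficients 1,0,0,0,0,1,0,0,0,0 for degrees 0…9.
Finally multiplying by (1 + x + x^2 + x^3 + x^4 + x^5), the product of all factors after the first has coefficients 1,1,1,1,1,2,1,1,1,1 for degrees 0…9.
[x^9] = 1·1 + 1·1 + 1·1 + 1·1 + 1·2 = 6.

6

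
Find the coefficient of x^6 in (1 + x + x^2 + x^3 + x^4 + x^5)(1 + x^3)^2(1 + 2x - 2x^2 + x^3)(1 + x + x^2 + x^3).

22

(1 + x + x^2 + x^3 + x^4 + x^5) has coefficients 1,1,1,1,1,1 for degrees 0…5.
(1 + x^3)^2 has coefficients 1,0,0,2,0,0,1 for degrees 0…6.
Multiplying by (1 + 2x - 2x^2 + x^3) gives running coefficients 1,2,-2,3,4,-4,3 for degrees 0…6.
Finally multiplying by (1 + x + x^2 + x^3), the product of all factors after the first has coefficients 1,3,1,4,7,1,6 for degrees 0…6.
[x^6] = 1·6 + 1·1 + 1·7 + 1·4 + 1·1 + 1·3 = 22.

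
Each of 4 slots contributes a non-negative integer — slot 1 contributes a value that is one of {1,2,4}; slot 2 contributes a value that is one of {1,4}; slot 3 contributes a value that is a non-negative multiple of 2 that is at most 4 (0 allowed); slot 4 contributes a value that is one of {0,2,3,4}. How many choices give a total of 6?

5

The generating function for the choices is (z + z^2 + z^4)·(z + z^4)·(1 + z^2 + z^4)·(1 + z^2 + z^3 + z^4); the count is [z^6].
(z + z^2 + z^4) has coefficients 0,1,1,0,1 for degrees 0…4.
(z + z^4) has coefficients 0,1,0,0,1,0,0 for degrees 0…6.
Multiplying by (1 + z^2 + z^4) gives running coefficients 0,1,0,1,1,1,1 for degrees 0…6.
Finally multiplying by (1 + z^2 + z^3 + z^4), the product of all factors after the first has coefficients 0,1,0,2,2,3,3 for degrees 0…6.
[z^6] = 1·3 + 1·2 + 1·0 = 5.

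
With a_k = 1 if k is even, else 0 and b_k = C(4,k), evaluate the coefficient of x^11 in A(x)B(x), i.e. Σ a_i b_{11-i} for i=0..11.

8

This is [x^11] in the product of the two ordinary generating functions.
Σ = 1·0 + 0·0 + 1·0 + 0·0 + 1·0 + 0·0 + 1·0 + 0·1 + 1·4 + 0·6 + 1·4 + 0·1 = 8.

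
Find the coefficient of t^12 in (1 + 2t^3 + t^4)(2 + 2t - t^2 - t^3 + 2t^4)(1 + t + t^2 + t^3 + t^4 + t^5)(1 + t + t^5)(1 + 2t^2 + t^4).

98

(1 + 2t^3 + t^4) has coefficients 1,0,0,2,1 for degrees 0…4.
(2 + 2t - t^2 - t^3 + 2t^4) has coefficients 2,2,-1,-1,2,0,0,0,0,0,0,0,0 for degrees 0…12.
Multiplying by (1 + t + t^2 + t^3 + t^4 + t^5) gives running coefficients 2,4,3,2,4,4,2,0,1,2,0,0,0 for degrees 0…12.
Multiplying by (1 + t + t^5) gives running coefficients 2,6,7,5,6,10,10,5,3,7,6,2,0 for degrees 0…12.
Finally multiplying by (1 + 2t^2 + t^4), the product of all factors after the first has coefficients 2,6,11,17,22,26,29,30,29,27,22,21,15 for degrees 0…12.
[t^12] = 1·15 + 2·27 + 1·29 = 98.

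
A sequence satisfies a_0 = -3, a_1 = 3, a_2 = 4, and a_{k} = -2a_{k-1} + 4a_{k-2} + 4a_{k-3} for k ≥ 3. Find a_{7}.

The ordinary generating function has denominator 1 + 2y - 4y^2 - 4y^3.
Iterating the recurrence: a_0,…,a_{7} = -3, 3, 4, -8, 44, -104, 352, -944.

-944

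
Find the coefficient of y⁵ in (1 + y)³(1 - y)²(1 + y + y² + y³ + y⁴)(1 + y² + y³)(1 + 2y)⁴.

(1 + y)³ has coefficients 1,3,3,1 for degrees 0…3.
(1 - y)² has coefficients 1,-2,1,0,0,0 for degrees 0…5.
Multiplying by (1 + y + y² + y³ + y⁴) gives running coefficients 1,-1,0,0,0,-1 for degrees 0…5.
Multiplying by (1 + y² + y³) gives running coefficients 1,-1,1,0,-1,-1 for degrees 0…5.
Finally multiplying by (1 + 2y)⁴, the product of all factors after the first has coefficients 1,7,17,16,7,7 for degrees 0…5.
[y⁵] = 1·7 + 3·7 + 3·16 + 1·17 = 93.

93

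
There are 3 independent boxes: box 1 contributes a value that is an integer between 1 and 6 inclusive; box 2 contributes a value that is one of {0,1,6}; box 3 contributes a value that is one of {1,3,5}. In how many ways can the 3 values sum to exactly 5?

The generating function for the choices is (t + t^2 + t^3 + t^4 + t^5 + t^6)·(1 + t + t^6)·(t + t^3 + t^5); the count is [t^5].
(t + t^2 + t^3 + t^4 + t^5 + t^6) has coefficients 0,1,1,1,1,1 for degrees 0…5.
(1 + t + t^6) has coefficients 1,1,0,0,0,0 for degrees 0…5.
Finally multiplying by (t + t^3 + t^5), the product of all factors after the first has coefficients 0,1,1,1,1,1 for degrees 0…5.
[t^5] = 1·1 + 1·1 + 1·1 + 1·1 + 1·0 = 4.

4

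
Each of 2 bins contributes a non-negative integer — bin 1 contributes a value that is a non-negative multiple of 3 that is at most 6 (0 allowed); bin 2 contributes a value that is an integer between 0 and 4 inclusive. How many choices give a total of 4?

The generating function for the choices is (1 + q³ + q⁶)·(1 + q + q² + q³ + q⁴); the count is [q⁴].
(1 + q³ + q⁶) has coefficients 1,0,0,1,0 for degrees 0…4.
(1 + q + q² + q³ + q⁴) has coefficients 1,1,1,1,1 for degrees 0…4.
[q⁴] = 1·1 + 1·1 = 2.

2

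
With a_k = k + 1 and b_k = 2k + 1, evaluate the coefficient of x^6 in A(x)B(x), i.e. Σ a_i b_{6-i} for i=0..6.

140

Write out a_i and b_{6-i} for i = 0,…,6 and sum the products.
Σ = 1·13 + 2·11 + 3·9 + 4·7 + 5·5 + 6·3 + 7·1 = 140.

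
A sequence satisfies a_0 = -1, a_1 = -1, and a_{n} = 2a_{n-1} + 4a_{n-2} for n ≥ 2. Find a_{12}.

The ordinary generating function has denominator 1 - 2x - 4x^2.
Iterating the recurrence: a_0,…,a_{12} = -1, -1, -6, -16, -56, -176, -576, -1856, -6016, -19456, -62976, -203776, -659456.

-659456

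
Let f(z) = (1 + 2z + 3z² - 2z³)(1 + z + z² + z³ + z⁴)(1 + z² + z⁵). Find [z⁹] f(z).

(1 + 2z + 3z² - 2z³) has coefficients 1,2,3,-2 for degrees 0…3.
(1 + z + z² + z³ + z⁴) has coefficients 1,1,1,1,1,0,0,0,0,0 for degrees 0…9.
Finally multiplying by (1 + z² + z⁵), the product of all factors after the first has coefficients 1,1,2,2,2,2,2,1,1,1 for degrees 0…9.
[z⁹] = 1·1 + 2·1 + 3·1 − 2·2 = 2.

2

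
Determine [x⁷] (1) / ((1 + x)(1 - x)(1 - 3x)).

Partial fractions give a closed form: a_n = (1/8)·(-1)^n + (-1/4)·1^n + (9/8)·3^n.
At n = 7: a_7 = 2460.

2460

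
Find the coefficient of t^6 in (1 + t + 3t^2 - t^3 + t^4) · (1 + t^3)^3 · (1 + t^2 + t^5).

5

(1 + t + 3t^2 - t^3 + t^4) has coefficients 1,1,3,-1,1 for degrees 0…4.
(1 + t^3)^3 has coefficients 1,0,0,3,0,0,3 for degrees 0…6.
Finally multiplying by (1 + t^2 + t^5), the product of all factors after the first has coefficients 1,0,1,3,0,4,3 for degrees 0…6.
[t^6] = 1·3 + 1·4 + 3·0 − 1·3 + 1·1 = 5.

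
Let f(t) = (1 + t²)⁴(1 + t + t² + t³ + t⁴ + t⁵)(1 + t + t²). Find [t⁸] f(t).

39

(1 + t²)⁴ has coefficients 1,0,4,0,6,0,4,0,1 for degrees 0…8.
(1 + t + t² + t³ + t⁴ + t⁵) has coefficients 1,1,1,1,1,1,0,0,0 for degrees 0…8.
Finally multiplying by (1 + t + t²), the product of all factors after the first has coefficients 1,2,3,3,3,3,2,1,0 for degrees 0…8.
[t⁸] = 1·0 + 4·2 + 6·3 + 4·3 + 1·1 = 39.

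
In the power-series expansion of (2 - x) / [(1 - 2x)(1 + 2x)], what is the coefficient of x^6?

Partial fractions give a closed form: a_n = (3/4)·2^n + (5/4)·(-2)^n.
At n = 6: a_6 = 128.

128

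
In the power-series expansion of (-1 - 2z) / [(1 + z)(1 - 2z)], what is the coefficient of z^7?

Partial fractions give a closed form: a_n = (1/3)·(-1)^n + (-4/3)·2^n.
At n = 7: a_7 = -171.

-171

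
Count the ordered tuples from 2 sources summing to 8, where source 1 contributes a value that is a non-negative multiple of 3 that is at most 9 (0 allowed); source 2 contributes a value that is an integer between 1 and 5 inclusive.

2

The generating function for the choices is (1 + q³ + q⁶ + q⁹)·(q + q² + q³ + q⁴ + q⁵); the count is [q⁸].
(1 + q³ + q⁶ + q⁹) has coefficients 1,0,0,1,0,0,1,0,0 for degrees 0…8.
(q + q² + q³ + q⁴ + q⁵) has coefficients 0,1,1,1,1,1,0,0,0 for degrees 0…8.
[q⁸] = 1·0 + 1·1 + 1·1 = 2.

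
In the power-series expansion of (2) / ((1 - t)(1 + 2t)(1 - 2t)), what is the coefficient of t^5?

Partial fractions give a closed form: a_n = (-2/3)·1^n + (2/3)·(-2)^n + (2)·2^n.
At n = 5: a_5 = 42.

42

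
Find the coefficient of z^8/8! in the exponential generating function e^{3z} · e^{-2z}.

The EGF product rule gives c_8 = Σ_{k_1+k_2=8} C(8; k_1,k_2) · ∏ g_i(k_i), where e^{3z} gives (3)^k; e^{-2z} gives (-2)^k.
g_1(k) for k = 0…8: 1, 3, 9, 27, 81, 243, 729, 2187, 6561.
g_2(k) for k = 0…8: 1, -2, 4, -8, 16, -32, 64, -128, 256.
c_8 = Σ_k C(8,k)·g_1(k)·g_2(8−k) = 1·1·256 + 8·3·(-128) + 28·9·64 + 56·27·(-32) + 70·81·16 + 56·243·(-8) + 28·729·4 + 8·2187·(-2) + 1·6561·1 = 256 − 3072 + 16128 − 48384 + 90720 − 108864 + 81648 − 34992 + 6561 = 1.

1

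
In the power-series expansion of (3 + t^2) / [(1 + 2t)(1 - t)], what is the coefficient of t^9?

-1108

The denominator gives the recurrence a_n = −a_(n−1) + 2a_(n−2) for n ≥ 3; the numerator fixes a_0 = 3, a_1 = -3, a_2 = 10.
Iterating: 3, -3, 10, -16, 36, -68, 140, -276, 556, -1108, so a_9 = -1108.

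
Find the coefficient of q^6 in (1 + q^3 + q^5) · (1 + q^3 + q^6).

(1 + q^3 + q^5) has coefficients 1,0,0,1,0,1 for degrees 0…5.
(1 + q^3 + q^6) has coefficients 1,0,0,1,0,0,1 for degrees 0…6.
[q^6] = 1·1 + 1·1 + 1·0 = 2.

2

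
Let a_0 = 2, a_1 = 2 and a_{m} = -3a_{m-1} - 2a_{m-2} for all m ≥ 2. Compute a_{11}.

The ordinary generating function has denominator 1 + 3t + 2t^2.
Iterating the recurrence: a_0,…,a_{11} = 2, 2, -10, 26, -58, 122, -250, 506, -1018, 2042, -4090, 8186.

8186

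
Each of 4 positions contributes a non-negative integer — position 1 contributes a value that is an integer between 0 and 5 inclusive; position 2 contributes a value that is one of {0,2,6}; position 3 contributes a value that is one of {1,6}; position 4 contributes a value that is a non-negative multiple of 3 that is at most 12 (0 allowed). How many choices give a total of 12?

The generating function for the choices is (1 + y + y² + y³ + y⁴ + y⁵)·(1 + y² + y⁶)·(y + y⁶)·(1 + y³ + y⁶ + y⁹ + y¹²); the count is [y¹²].
(1 + y + y² + y³ + y⁴ + y⁵) has coefficients 1,1,1,1,1,1 for degrees 0…5.
(1 + y² + y⁶) has coefficients 1,0,1,0,0,0,1,0,0,0,0,0,0 for degrees 0…12.
Multiplying by (y + y⁶) gives running coefficients 0,1,0,1,0,0,1,1,1,0,0,0,1 for degrees 0…12.
Finally multiplying by (1 + y³ + y⁶ + y⁹ + y¹²), the product of all factors after the first has coefficients 0,1,0,1,1,0,2,2,1,2,2,1,3 for degrees 0…12.
[y¹²] = 1·3 + 1·1 + 1·2 + 1·2 + 1·1 + 1·2 = 11.

11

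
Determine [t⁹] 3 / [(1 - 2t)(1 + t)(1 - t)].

2046

Partial fractions give a closed form: a_n = (4)·2^n + (1/2)·(-1)^n + (-3/2)·1^n.
At n = 9: a_9 = 2046.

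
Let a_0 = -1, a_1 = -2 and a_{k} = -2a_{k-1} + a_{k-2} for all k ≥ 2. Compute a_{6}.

The ordinary generating function has denominator 1 + 2q - q^2.
Iterating the recurrence: a_0,…,a_{6} = -1, -2, 3, -8, 19, -46, 111.

111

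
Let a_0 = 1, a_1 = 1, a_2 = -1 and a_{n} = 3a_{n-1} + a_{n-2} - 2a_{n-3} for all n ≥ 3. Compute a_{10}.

The ordinary generating function has denominator 1 - 3x - x^2 + 2x^3.
Iterating the recurrence: a_0,…,a_{10} = 1, 1, -1, -4, -15, -47, -148, -461, -1437, -4476, -13943.

-13943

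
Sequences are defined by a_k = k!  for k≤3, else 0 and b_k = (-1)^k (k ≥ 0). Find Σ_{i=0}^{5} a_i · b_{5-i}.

4

Write out a_i and b_{5-i} for i = 0,…,5 and sum the products.
Σ = 1·(-1) + 1·1 + 2·(-1) + 6·1 + 0·(-1) + 0·1 = 4.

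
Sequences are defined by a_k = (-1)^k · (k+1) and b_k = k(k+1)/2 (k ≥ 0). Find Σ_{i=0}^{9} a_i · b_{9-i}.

15

This is [x^9] in the product of the two ordinary generating functions.
Σ = 1·45 − 2·36 + 3·28 − 4·21 + 5·15 − 6·10 + 7·6 − 8·3 + 9·1 − 10·0 = 15.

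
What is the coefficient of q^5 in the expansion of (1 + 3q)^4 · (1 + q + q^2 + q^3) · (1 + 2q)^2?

(1 + 3q)^4 has coefficients 1,12,54,108,81 for degrees 0…4.
(1 + q + q^2 + q^3) has coefficients 1,1,1,1,0,0 for degrees 0…5.
Finally multiplying by (1 + 2q)^2, the product of all factors after the first has coefficients 1,5,9,9,8,4 for degrees 0…5.
[q^5] = 1·4 + 12·8 + 54·9 + 108·9 + 81·5 = 1963.

1963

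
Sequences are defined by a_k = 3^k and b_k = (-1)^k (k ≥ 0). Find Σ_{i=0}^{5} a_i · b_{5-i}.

182

This is [x^5] in the product of the two ordinary generating functions.
Σ = 1·(-1) + 3·1 + 9·(-1) + 27·1 + 81·(-1) + 243·1 = 182.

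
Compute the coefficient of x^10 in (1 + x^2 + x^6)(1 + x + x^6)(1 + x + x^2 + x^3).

(1 + x^2 + x^6) has coefficients 1,0,1,0,0,0,1 for degrees 0…6.
(1 + x + x^6) has coefficients 1,1,0,0,0,0,1,0,0,0,0 for degrees 0…10.
Finally multiplying by (1 + x + x^2 + x^3), the product of all factors after the first has coefficients 1,2,2,2,1,0,1,1,1,1,0 for degrees 0…10.
[x^10] = 1·0 + 1·1 + 1·1 = 2.

2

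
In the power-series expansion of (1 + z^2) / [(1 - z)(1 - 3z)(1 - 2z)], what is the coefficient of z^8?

31526

The denominator gives the recurrence a_n = 6a_(n−1) − 11a_(n−2) + 6a_(n−3) for n ≥ 3; the numerator fixes a_0 = 1, a_1 = 6, a_2 = 26.
Iterating: 1, 6, 26, 96, 326, 1056, 3326, 10296, 31526, so a_8 = 31526.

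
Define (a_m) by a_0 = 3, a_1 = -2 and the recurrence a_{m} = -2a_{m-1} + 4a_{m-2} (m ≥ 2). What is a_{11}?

The ordinary generating function has denominator 1 + 2q - 4q^2.
Iterating the recurrence: a_0,…,a_{11} = 3, -2, 16, -40, 144, -448, 1472, -4736, 15360, -49664, 160768, -520192.

-520192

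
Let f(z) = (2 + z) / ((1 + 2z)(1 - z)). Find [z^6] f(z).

65

Partial fractions give a closed form: a_n = (1)·(-2)^n + (1)·1^n.
At n = 6: a_6 = 65.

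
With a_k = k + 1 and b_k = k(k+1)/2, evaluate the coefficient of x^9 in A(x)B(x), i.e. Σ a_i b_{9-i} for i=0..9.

The convolution is the x^9 coefficient of A(x)B(x).
Σ = 1·45 + 2·36 + 3·28 + 4·21 + 5·15 + 6·10 + 7·6 + 8·3 + 9·1 + 10·0 = 495.

495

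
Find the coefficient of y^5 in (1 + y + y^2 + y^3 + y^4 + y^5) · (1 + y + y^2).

(1 + y + y^2 + y^3 + y^4 + y^5) has coefficients 1,1,1,1,1,1 for degrees 0…5.
(1 + y + y^2) has coefficients 1,1,1,0,0,0 for degrees 0…5.
[y^5] = 1·0 + 1·0 + 1·0 + 1·1 + 1·1 + 1·1 = 3.

3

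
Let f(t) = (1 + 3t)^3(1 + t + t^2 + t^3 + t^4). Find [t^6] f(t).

(1 + 3t)^3 has coefficients 1,9,27,27 for degrees 0…3.
(1 + t + t^2 + t^3 + t^4) has coefficients 1,1,1,1,1,0,0 for degrees 0…6.
[t^6] = 1·0 + 9·0 + 27·1 + 27·1 = 54.

54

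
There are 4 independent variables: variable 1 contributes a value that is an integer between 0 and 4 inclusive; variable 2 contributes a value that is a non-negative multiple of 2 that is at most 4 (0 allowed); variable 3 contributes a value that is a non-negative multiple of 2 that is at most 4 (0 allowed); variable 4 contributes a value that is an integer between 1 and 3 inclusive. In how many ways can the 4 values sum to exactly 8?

The generating function for the choices is (1 + t + t² + t³ + t⁴)·(1 + t² + t⁴)·(1 + t² + t⁴)·(t + t² + t³); the count is [t⁸].
(1 + t + t² + t³ + t⁴) has coefficients 1,1,1,1,1 for degrees 0…4.
(1 + t² + t⁴) has coefficients 1,0,1,0,1,0,0,0,0 for degrees 0…8.
Multiplying by (1 + t² + t⁴) gives running coefficients 1,0,2,0,3,0,2,0,1 for degrees 0…8.
Finally multiplying by (t + t² + t³), the product of all factors after the first has coefficients 0,1,1,3,2,5,3,5,2 for degrees 0…8.
[t⁸] = 1·2 + 1·5 + 1·3 + 1·5 + 1·2 = 17.

17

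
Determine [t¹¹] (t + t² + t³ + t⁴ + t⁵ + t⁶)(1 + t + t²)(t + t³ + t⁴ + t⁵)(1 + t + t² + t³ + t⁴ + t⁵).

(t + t² + t³ + t⁴ + t⁵ + t⁶) has coefficients 0,1,1,1,1,1,1 for degrees 0…6.
(1 + t + t²) has coefficients 1,1,1,0,0,0,0,0,0,0,0,0 for degrees 0…11.
Multiplying by (t + t³ + t⁴ + t⁵) gives running coefficients 0,1,1,2,2,3,2,1,0,0,0,0 for degrees 0…11.
Finally multiplying by (1 + t + t² + t³ + t⁴ + t⁵), the product of all factors after the first has coefficients 0,1,2,4,6,9,11,11,10,8,6,3 for degrees 0…11.
[t¹¹] = 1·6 + 1·8 + 1·10 + 1·11 + 1·11 + 1·9 = 55.

55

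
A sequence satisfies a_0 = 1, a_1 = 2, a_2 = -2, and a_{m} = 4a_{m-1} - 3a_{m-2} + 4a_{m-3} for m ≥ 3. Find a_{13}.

The ordinary generating function has denominator 1 - 4q + 3q^2 - 4q^3.
Iterating the recurrence: a_0,…,a_{13} = 1, 2, -2, -10, -26, -82, -290, -1018, -3530, -12226, -42386, -146986, -509690, -1767346.

-1767346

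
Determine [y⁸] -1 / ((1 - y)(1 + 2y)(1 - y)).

The denominator gives the recurrence a_n = 3a_(n−2) − 2a_(n−3) for n ≥ 3; the numerator fixes a_0 = -1, a_1 = 0, a_2 = -3.
Iterating: -1, 0, -3, 2, -9, 12, -31, 54, -117, so a_8 = -117.

-117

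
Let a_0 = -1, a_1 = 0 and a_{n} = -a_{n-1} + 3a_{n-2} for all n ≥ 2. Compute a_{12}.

The ordinary generating function has denominator 1 + q - 3q^2.
Iterating the recurrence: a_0,…,a_{12} = -1, 0, -3, 3, -12, 21, -57, 120, -291, 651, -1524, 3477, -8049.

-8049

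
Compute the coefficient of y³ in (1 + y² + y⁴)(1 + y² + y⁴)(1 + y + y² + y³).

(1 + y² + y⁴) has coefficients 1,0,1,0 for degrees 0…3.
(1 + y² + y⁴) has coefficients 1,0,1,0 for degrees 0…3.
Finally multiplying by (1 + y + y² + y³), the product of all factors after the first has coefficients 1,1,2,2 for degrees 0…3.
[y³] = 1·2 + 1·1 = 3.

3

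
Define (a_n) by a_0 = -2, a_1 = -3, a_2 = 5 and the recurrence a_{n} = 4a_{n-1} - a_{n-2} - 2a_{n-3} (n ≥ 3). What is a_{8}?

18229

The ordinary generating function has denominator 1 - 4y + y^2 + 2y^3.
Iterating the recurrence: a_0,…,a_{8} = -2, -3, 5, 27, 109, 399, 1433, 5115, 18229.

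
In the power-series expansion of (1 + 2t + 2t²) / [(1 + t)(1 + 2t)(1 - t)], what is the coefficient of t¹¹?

-1364

The denominator gives the recurrence a_n = −2a_(n−1) + a_(n−2) + 2a_(n−3) for n ≥ 3; the numerator fixes a_0 = 1, a_1 = 0, a_2 = 3.
Iterating: 1, 0, 3, -4, 11, -20, 43, -84, 171, -340, 683, -1364, so a_11 = -1364.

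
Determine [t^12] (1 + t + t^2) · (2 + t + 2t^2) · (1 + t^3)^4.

(1 + t + t^2) has coefficients 1,1,1 for degrees 0…2.
(2 + t + 2t^2) has coefficients 2,1,2,0,0,0,0,0,0,0,0,0,0 for degrees 0…12.
Finally multiplying by (1 + t^3)^4, the product of all factors after the first has coefficients 2,1,2,8,4,8,12,6,12,8,4,8,2 for degrees 0…12.
[t^12] = 1·2 + 1·8 + 1·4 = 14.

14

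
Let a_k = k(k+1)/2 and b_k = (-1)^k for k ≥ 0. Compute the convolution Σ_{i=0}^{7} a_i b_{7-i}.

The convolution is the x^7 coefficient of A(x)B(x).
Σ = 0·(-1) + 1·1 + 3·(-1) + 6·1 + 10·(-1) + 15·1 + 21·(-1) + 28·1 = 16.

16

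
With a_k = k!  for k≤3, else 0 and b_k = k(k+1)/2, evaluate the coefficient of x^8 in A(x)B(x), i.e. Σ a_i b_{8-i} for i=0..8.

The convolution is the t^8 coefficient of A(t)B(t).
Σ = 1·36 + 1·28 + 2·21 + 6·15 + 0·10 + 0·6 + 0·3 + 0·1 + 0·0 = 196.

196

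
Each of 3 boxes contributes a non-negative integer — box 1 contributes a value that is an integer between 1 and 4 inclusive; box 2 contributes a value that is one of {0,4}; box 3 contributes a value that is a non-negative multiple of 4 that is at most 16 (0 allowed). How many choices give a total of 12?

2

The generating function for the choices is (q + q^2 + q^3 + q^4)·(1 + q^4)·(1 + q^4 + q^8 + q^12 + q^16); the count is [q^12].
(q + q^2 + q^3 + q^4) has coefficients 0,1,1,1,1 for degrees 0…4.
(1 + q^4) has coefficients 1,0,0,0,1,0,0,0,0,0,0,0,0 for degrees 0…12.
Finally multiplying by (1 + q^4 + q^8 + q^12 + q^16), the product of all factors after the first has coefficients 1,0,0,0,2,0,0,0,2,0,0,0,2 for degrees 0…12.
[q^12] = 1·0 + 1·0 + 1·0 + 1·2 = 2.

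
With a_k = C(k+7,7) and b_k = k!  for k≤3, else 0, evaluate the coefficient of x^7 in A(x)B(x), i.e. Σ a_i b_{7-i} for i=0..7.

This is [x^7] in the product of the two ordinary generating functions.
Σ = 1·0 + 8·0 + 36·0 + 120·0 + 330·6 + 792·2 + 1716·1 + 3432·1 = 8712.

8712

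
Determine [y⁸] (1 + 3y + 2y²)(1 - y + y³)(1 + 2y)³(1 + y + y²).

(1 + 3y + 2y²) has coefficients 1,3,2 for degrees 0…2.
(1 - y + y³) has coefficients 1,-1,0,1,0,0,0,0,0 for degrees 0…8.
Multiplying by (1 + 2y)³ gives running coefficients 1,5,6,-3,-2,12,8,0,0 for degrees 0…8.
Finally multiplying by (1 + y + y²), the product of all factors after the first has coefficients 1,6,12,8,1,7,18,20,8 for degrees 0…8.
[y⁸] = 1·8 + 3·20 + 2·18 = 104.

104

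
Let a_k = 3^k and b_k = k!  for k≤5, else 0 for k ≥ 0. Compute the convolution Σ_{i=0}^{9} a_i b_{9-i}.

This is [x^9] in the product of the two ordinary generating functions.
Σ = 1·0 + 3·0 + 9·0 + 27·0 + 81·120 + 243·24 + 729·6 + 2187·2 + 6561·1 + 19683·1 = 50544.

50544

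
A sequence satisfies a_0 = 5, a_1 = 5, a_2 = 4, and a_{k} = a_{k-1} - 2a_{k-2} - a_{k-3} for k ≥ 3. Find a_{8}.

The ordinary generating function has denominator 1 - x + 2x^2 + x^3.
Iterating the recurrence: a_0,…,a_{8} = 5, 5, 4, -11, -24, -6, 53, 89, -11.

-11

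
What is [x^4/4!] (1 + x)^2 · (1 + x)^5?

The EGF product rule gives c_4 = Σ_{k_1+k_2=4} C(4; k_1,k_2) · ∏ g_i(k_i), where (1+x)^2 gives the falling factorial (2)_k; (1+x)^5 gives the falling factorial (5)_k.
g_1(k) for k = 0…4: 1, 2, 2, 0, 0.
g_2(k) for k = 0…4: 1, 5, 20, 60, 120.
c_4 = Σ_k C(4,k)·g_1(k)·g_2(4−k) = 1·1·120 + 4·2·60 + 6·2·20 = 120 + 480 + 240 = 840.

840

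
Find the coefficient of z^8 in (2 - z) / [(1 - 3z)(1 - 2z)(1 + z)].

The denominator gives the recurrence a_n = 4a_(n−1) − a_(n−2) − 6a_(n−3) for n ≥ 3; the numerator fixes a_0 = 2, a_1 = 7, a_2 = 26.
Iterating: 2, 7, 26, 85, 272, 847, 2606, 7945, 24092, so a_8 = 24092.

24092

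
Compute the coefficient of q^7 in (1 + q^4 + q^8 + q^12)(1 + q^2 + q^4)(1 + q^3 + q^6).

(1 + q^4 + q^8 + q^12) has coefficients 1,0,0,0,1,0,0,0 for degrees 0…7.
(1 + q^2 + q^4) has coefficients 1,0,1,0,1,0,0,0 for degrees 0…7.
Finally multiplying by (1 + q^3 + q^6), the product of all factors after the first has coefficients 1,0,1,1,1,1,1,1 for degrees 0…7.
[q^7] = 1·1 + 1·1 = 2.

2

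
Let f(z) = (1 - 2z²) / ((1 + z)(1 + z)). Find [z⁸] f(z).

-5

The denominator gives the recurrence a_n = −2a_(n−1) − a_(n−2) for n ≥ 3; the numerator fixes a_0 = 1, a_1 = -2, a_2 = 1.
Iterating: 1, -2, 1, 0, -1, 2, -3, 4, -5, so a_8 = -5.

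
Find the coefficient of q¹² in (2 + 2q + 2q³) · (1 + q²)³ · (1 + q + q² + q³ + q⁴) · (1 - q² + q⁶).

(2 + 2q + 2q³) has coefficients 2,2,0,2 for degrees 0…3.
(1 + q²)³ has coefficients 1,0,3,0,3,0,1,0,0,0,0,0,0 for degrees 0…12.
Multiplying by (1 + q + q² + q³ + q⁴) gives running coefficients 1,1,4,4,7,6,7,4,4,1,1,0,0 for degrees 0…12.
Finally multiplying by (1 - q² + q⁶), the product of all factors after the first has coefficients 1,1,3,3,3,2,1,-1,1,1,4,5,6 for degrees 0…12.
[q¹²] = 2·6 + 2·5 + 2·1 = 24.

24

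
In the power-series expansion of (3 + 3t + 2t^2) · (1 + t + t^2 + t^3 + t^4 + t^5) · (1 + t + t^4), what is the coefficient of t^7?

15

(3 + 3t + 2t^2) has coefficients 3,3,2 for degrees 0…2.
(1 + t + t^2 + t^3 + t^4 + t^5) has coefficients 1,1,1,1,1,1,0,0 for degrees 0…7.
Finally multiplying by (1 + t + t^4), the product of all factors after the first has coefficients 1,2,2,2,3,3,2,1 for degrees 0…7.
[t^7] = 3·1 + 3·2 + 2·3 = 15.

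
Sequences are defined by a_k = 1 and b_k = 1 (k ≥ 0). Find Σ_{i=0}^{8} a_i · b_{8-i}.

9

The convolution is the x^8 coefficient of A(x)B(x).
Σ = 1·1 + 1·1 + 1·1 + 1·1 + 1·1 + 1·1 + 1·1 + 1·1 + 1·1 = 9.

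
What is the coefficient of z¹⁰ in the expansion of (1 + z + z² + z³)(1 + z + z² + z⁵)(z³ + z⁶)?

(1 + z + z² + z³) has coefficients 1,1,1,1 for degrees 0…3.
(1 + z + z² + z⁵) has coefficients 1,1,1,0,0,1,0,0,0,0,0 for degrees 0…10.
Finally multiplying by (z³ + z⁶), the product of all factors after the first has coefficients 0,0,0,1,1,1,1,1,2,0,0 for degrees 0…10.
[z¹⁰] = 1·0 + 1·0 + 1·2 + 1·1 = 3.

3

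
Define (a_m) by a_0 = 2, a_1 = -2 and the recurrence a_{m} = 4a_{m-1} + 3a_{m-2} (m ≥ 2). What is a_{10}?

The ordinary generating function has denominator 1 - 4t - 3t^2.
Iterating the recurrence: a_0,…,a_{10} = 2, -2, -2, -14, -62, -290, -1346, -6254, -29054, -134978, -627074.

-627074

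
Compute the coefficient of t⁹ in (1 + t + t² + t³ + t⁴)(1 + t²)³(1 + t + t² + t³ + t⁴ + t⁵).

29

(1 + t + t² + t³ + t⁴) has coefficients 1,1,1,1,1 for degrees 0…4.
(1 + t²)³ has coefficients 1,0,3,0,3,0,1,0,0,0 for degrees 0…9.
Finally multiplying by (1 + t + t² + t³ + t⁴ + t⁵), the product of all factors after the first has coefficients 1,1,4,4,7,7,7,7,4,4 for degrees 0…9.
[t⁹] = 1·4 + 1·4 + 1·7 + 1·7 + 1·7 = 29.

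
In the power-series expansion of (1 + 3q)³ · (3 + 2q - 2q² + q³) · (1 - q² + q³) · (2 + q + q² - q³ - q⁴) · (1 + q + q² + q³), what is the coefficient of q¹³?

-154

(1 + 3q)³ has coefficients 1,9,27,27 for degrees 0…3.
(3 + 2q - 2q² + q³) has coefficients 3,2,-2,1,0,0,0,0,0,0,0,0,0,0 for degrees 0…13.
Multiplying by (1 - q² + q³) gives running coefficients 3,2,-5,2,4,-3,1,0,0,0,0,0,0,0 for degrees 0…13.
Multiplying by (2 + q + q² - q³ - q⁴) gives running coefficients 6,7,-5,-2,0,3,6,-8,0,2,-1,0,0,0 for degrees 0…13.
Finally multiplying by (1 + q + q² + q³), the product of all factors after the first has coefficients 6,13,8,6,0,-4,7,1,1,0,-7,1,1,-1 for degrees 0…13.
[q¹³] = 1·(-1) + 9·1 + 27·1 + 27·(-7) = -154.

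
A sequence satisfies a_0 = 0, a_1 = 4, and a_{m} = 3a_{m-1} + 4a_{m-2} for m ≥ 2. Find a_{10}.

The ordinary generating function has denominator 1 - 3q - 4q^2.
Iterating the recurrence: a_0,…,a_{10} = 0, 4, 12, 52, 204, 820, 3276, 13108, 52428, 209716, 838860.

838860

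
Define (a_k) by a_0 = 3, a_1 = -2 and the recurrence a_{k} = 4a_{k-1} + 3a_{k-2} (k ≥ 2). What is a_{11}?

-258002

The ordinary generating function has denominator 1 - 4z - 3z^2.
Iterating the recurrence: a_0,…,a_{11} = 3, -2, 1, -2, -5, -26, -119, -554, -2573, -11954, -55535, -258002.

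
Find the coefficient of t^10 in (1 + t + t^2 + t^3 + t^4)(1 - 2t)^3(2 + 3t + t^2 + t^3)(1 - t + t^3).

(1 + t + t^2 + t^3 + t^4) has coefficients 1,1,1,1,1 for degrees 0…4.
(1 - 2t)^3 has coefficients 1,-6,12,-8,0,0,0,0,0,0,0 for degrees 0…10.
Multiplying by (2 + 3t + t^2 + t^3) gives running coefficients 2,-9,7,15,-18,4,-8,0,0,0,0 for degrees 0…10.
Finally multiplying by (1 - t + t^3), the product of all factors after the first has coefficients 2,-11,16,10,-42,29,3,-10,4,-8,0 for degrees 0…10.
[t^10] = 1·0 + 1·(-8) + 1·4 + 1·(-10) + 1·3 = -11.

-11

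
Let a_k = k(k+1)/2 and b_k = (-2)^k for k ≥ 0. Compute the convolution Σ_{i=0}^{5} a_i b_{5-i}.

11

This is [x^5] in the product of the two ordinary generating functions.
Σ = 0·(-32) + 1·16 + 3·(-8) + 6·4 + 10·(-2) + 15·1 = 11.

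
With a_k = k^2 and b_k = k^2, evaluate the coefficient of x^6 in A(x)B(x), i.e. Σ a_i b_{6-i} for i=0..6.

This is [x^6] in the product of the two ordinary generating functions.
Σ = 0·36 + 1·25 + 4·16 + 9·9 + 16·4 + 25·1 + 36·0 = 259.

259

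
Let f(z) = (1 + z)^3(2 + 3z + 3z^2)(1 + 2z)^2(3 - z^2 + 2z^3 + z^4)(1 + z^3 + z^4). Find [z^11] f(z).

739

(1 + z)^3 has coefficients 1,3,3,1 for degrees 0…3.
(2 + 3z + 3z^2) has coefficients 2,3,3,0,0,0,0,0,0,0,0,0 for degrees 0…11.
Multiplying by (1 + 2z)^2 gives running coefficients 2,11,23,24,12,0,0,0,0,0,0,0 for degrees 0…11.
Multiplying by (3 - z^2 + 2z^3 + z^4) gives running coefficients 6,33,67,65,37,33,59,48,12,0,0,0 for degrees 0…11.
Finally multiplying by (1 + z^3 + z^4), the product of all factors after the first has coefficients 6,33,67,71,76,133,191,150,82,92,107,60 for degrees 0…11.
[z^11] = 1·60 + 3·107 + 3·92 + 1·82 = 739.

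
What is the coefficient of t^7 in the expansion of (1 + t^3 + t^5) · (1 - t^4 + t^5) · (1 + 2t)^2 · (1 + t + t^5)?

15

(1 + t^3 + t^5) has coefficients 1,0,0,1,0,1 for degrees 0…5.
(1 - t^4 + t^5) has coefficients 1,0,0,0,-1,1,0,0 for degrees 0…7.
Multiplying by (1 + 2t)^2 gives running coefficients 1,4,4,0,-1,-3,0,4 for degrees 0…7.
Finally multiplying by (1 + t + t^5), the product of all factors after the first has coefficients 1,5,8,4,-1,-3,1,8 for degrees 0…7.
[t^7] = 1·8 + 1·(-1) + 1·8 = 15.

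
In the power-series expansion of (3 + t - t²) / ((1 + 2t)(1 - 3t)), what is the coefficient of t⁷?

The denominator gives the recurrence a_n = a_(n−1) + 6a_(n−2) for n ≥ 3; the numerator fixes a_0 = 3, a_1 = 4, a_2 = 21.
Iterating: 3, 4, 21, 45, 171, 441, 1467, 4113, so a_7 = 4113.

4113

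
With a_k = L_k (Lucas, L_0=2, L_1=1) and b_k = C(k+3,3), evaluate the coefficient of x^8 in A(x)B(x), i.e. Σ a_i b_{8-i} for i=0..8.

1734

This is [x^8] in the product of the two ordinary generating functions.
Σ = 2·165 + 1·120 + 3·84 + 4·56 + 7·35 + 11·20 + 18·10 + 29·4 + 47·1 = 1734.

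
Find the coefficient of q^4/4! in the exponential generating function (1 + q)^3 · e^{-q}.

1

The EGF product rule gives c_4 = Σ_{k_1+k_2=4} C(4; k_1,k_2) · ∏ g_i(k_i), where (1+q)^3 gives the falling factorial (3)_k; e^{-q} gives (-1)^k.
g_1(k) for k = 0…4: 1, 3, 6, 6, 0.
g_2(k) for k = 0…4: 1, -1, 1, -1, 1.
c_4 = Σ_k C(4,k)·g_1(k)·g_2(4−k) = 1·1·1 + 4·3·(-1) + 6·6·1 + 4·6·(-1) = 1 − 12 + 36 − 24 = 1.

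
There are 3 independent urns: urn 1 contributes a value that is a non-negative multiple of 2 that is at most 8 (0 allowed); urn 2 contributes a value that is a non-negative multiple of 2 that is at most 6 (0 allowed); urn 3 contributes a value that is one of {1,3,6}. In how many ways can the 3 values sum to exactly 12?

4

The generating function for the choices is (1 + z^2 + z^4 + z^6 + z^8)·(1 + z^2 + z^4 + z^6)·(z + z^3 + z^6); the count is [z^12].
(1 + z^2 + z^4 + z^6 + z^8) has coefficients 1,0,1,0,1,0,1,0,1 for degrees 0…8.
(1 + z^2 + z^4 + z^6) has coefficients 1,0,1,0,1,0,1,0,0,0,0,0,0 for degrees 0…12.
Finally multiplying by (z + z^3 + z^6), the product of all factors after the first has coefficients 0,1,0,2,0,2,1,2,1,1,1,0,1 for degrees 0…12.
[z^12] = 1·1 + 1·1 + 1·1 + 1·1 + 1·0 = 4.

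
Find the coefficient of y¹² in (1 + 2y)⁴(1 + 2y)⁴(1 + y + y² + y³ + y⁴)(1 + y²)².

12384

(1 + 2y)⁴ has coefficients 1,8,24,32,16 for degrees 0…4.
(1 + 2y)⁴ has coefficients 1,8,24,32,16,0,0,0,0,0,0,0,0 for degrees 0…12.
Multiplying by (1 + y + y² + y³ + y⁴) gives running coefficients 1,9,33,65,81,80,72,48,16,0,0,0,0 for degrees 0…12.
Finally multiplying by (1 + y²)², the product of all factors after the first has coefficients 1,9,35,83,148,219,267,273,241,176,104,48,16 for degrees 0…12.
[y¹²] = 1·16 + 8·48 + 24·104 + 32·176 + 16·241 = 12384.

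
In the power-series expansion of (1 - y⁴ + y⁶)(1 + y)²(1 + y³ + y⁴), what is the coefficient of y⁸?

(1 - y⁴ + y⁶) has coefficients 1,0,0,0,-1,0,1 for degrees 0…6.
(1 + y)² has coefficients 1,2,1,0,0,0,0,0,0 for degrees 0…8.
Finally multiplying by (1 + y³ + y⁴), the product of all factors after the first has coefficients 1,2,1,1,3,3,1,0,0 for degrees 0…8.
[y⁸] = 1·0 − 1·3 + 1·1 = -2.

-2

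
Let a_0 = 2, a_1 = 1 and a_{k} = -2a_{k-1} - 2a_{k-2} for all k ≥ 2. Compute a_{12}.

The ordinary generating function has denominator 1 + 2t + 2t^2.
Iterating the recurrence: a_0,…,a_{12} = 2, 1, -6, 10, -8, -4, 24, -40, 32, 16, -96, 160, -128.

-128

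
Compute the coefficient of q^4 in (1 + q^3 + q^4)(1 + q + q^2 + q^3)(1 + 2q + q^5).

(1 + q^3 + q^4) has coefficients 1,0,0,1,1 for degrees 0…4.
(1 + q + q^2 + q^3) has coefficients 1,1,1,1,0 for degrees 0…4.
Finally multiplying by (1 + 2q + q^5), the product of all factors after the first has coefficients 1,3,3,3,2 for degrees 0…4.
[q^4] = 1·2 + 1·3 + 1·1 = 6.

6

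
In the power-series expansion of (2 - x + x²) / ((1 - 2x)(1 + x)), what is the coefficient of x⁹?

596

The denominator gives the recurrence a_n = a_(n−1) + 2a_(n−2) for n ≥ 3; the numerator fixes a_0 = 2, a_1 = 1, a_2 = 6.
Iterating: 2, 1, 6, 8, 20, 36, 76, 148, 300, 596, so a_9 = 596.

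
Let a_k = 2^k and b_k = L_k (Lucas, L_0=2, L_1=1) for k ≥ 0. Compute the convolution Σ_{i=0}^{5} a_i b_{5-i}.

145

This is [x^5] in the product of the two ordinary generating functions.
Σ = 1·11 + 2·7 + 4·4 + 8·3 + 16·1 + 32·2 = 145.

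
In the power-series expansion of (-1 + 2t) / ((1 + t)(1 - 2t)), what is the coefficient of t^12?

Partial fractions give a closed form: a_n = (-1)·(-1)^n.
At n = 12: a_12 = -1.

-1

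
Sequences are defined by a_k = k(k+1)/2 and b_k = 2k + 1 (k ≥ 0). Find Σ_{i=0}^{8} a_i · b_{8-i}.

540

Write out a_i and b_{8-i} for i = 0,…,8 and sum the products.
Σ = 0·17 + 1·15 + 3·13 + 6·11 + 10·9 + 15·7 + 21·5 + 28·3 + 36·1 = 540.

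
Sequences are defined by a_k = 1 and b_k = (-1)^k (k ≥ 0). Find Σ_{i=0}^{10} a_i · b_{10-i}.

This is [x^10] in the product of the two ordinary generating functions.
Σ = 1·1 + 1·(-1) + 1·1 + 1·(-1) + 1·1 + 1·(-1) + 1·1 + 1·(-1) + 1·1 + 1·(-1) + 1·1 = 1.

1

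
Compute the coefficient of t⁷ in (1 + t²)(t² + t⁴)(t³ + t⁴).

(1 + t²) has coefficients 1,0,1 for degrees 0…2.
(t² + t⁴) has coefficients 0,0,1,0,1,0,0,0 for degrees 0…7.
Finally multiplying by (t³ + t⁴), the product of all factors after the first has coefficients 0,0,0,0,0,1,1,1 for degrees 0…7.
[t⁷] = 1·1 + 1·1 = 2.

2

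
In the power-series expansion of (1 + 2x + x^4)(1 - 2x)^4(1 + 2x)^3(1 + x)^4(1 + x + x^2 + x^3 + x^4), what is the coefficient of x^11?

(1 + 2x + x^4) has coefficients 1,2,0,0,1 for degrees 0…4.
(1 - 2x)^4 has coefficients 1,-8,24,-32,16,0,0,0,0,0,0,0 for degrees 0…11.
Multiplying by (1 + 2x)^3 gives running coefficients 1,-2,-12,24,48,-96,-64,128,0,0,0,0 for degrees 0…11.
Multiplying by (1 + x)^4 gives running coefficients 1,2,-14,-32,65,190,-76,-488,-208,416,448,128 for degrees 0…11.
Finally multiplying by (1 + x + x^2 + x^3 + x^4), the product of all factors after the first has coefficients 1,3,-11,-43,22,211,133,-341,-517,-166,92,296 for degrees 0…11.
[x^11] = 1·296 + 2·92 + 1·(-341) = 139.

139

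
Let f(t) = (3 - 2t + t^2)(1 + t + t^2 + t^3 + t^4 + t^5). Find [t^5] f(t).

(3 - 2t + t^2) has coefficients 3,-2,1 for degrees 0…2.
(1 + t + t^2 + t^3 + t^4 + t^5) has coefficients 1,1,1,1,1,1 for degrees 0…5.
[t^5] = 3·1 − 2·1 + 1·1 = 2.

2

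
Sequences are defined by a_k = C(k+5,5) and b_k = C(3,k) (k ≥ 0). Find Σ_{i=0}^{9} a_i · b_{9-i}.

8701

This is [x^9] in the product of the two ordinary generating functions.
Σ = 1·0 + 6·0 + 21·0 + 56·0 + 126·0 + 252·0 + 462·1 + 792·3 + 1287·3 + 2002·1 = 8701.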